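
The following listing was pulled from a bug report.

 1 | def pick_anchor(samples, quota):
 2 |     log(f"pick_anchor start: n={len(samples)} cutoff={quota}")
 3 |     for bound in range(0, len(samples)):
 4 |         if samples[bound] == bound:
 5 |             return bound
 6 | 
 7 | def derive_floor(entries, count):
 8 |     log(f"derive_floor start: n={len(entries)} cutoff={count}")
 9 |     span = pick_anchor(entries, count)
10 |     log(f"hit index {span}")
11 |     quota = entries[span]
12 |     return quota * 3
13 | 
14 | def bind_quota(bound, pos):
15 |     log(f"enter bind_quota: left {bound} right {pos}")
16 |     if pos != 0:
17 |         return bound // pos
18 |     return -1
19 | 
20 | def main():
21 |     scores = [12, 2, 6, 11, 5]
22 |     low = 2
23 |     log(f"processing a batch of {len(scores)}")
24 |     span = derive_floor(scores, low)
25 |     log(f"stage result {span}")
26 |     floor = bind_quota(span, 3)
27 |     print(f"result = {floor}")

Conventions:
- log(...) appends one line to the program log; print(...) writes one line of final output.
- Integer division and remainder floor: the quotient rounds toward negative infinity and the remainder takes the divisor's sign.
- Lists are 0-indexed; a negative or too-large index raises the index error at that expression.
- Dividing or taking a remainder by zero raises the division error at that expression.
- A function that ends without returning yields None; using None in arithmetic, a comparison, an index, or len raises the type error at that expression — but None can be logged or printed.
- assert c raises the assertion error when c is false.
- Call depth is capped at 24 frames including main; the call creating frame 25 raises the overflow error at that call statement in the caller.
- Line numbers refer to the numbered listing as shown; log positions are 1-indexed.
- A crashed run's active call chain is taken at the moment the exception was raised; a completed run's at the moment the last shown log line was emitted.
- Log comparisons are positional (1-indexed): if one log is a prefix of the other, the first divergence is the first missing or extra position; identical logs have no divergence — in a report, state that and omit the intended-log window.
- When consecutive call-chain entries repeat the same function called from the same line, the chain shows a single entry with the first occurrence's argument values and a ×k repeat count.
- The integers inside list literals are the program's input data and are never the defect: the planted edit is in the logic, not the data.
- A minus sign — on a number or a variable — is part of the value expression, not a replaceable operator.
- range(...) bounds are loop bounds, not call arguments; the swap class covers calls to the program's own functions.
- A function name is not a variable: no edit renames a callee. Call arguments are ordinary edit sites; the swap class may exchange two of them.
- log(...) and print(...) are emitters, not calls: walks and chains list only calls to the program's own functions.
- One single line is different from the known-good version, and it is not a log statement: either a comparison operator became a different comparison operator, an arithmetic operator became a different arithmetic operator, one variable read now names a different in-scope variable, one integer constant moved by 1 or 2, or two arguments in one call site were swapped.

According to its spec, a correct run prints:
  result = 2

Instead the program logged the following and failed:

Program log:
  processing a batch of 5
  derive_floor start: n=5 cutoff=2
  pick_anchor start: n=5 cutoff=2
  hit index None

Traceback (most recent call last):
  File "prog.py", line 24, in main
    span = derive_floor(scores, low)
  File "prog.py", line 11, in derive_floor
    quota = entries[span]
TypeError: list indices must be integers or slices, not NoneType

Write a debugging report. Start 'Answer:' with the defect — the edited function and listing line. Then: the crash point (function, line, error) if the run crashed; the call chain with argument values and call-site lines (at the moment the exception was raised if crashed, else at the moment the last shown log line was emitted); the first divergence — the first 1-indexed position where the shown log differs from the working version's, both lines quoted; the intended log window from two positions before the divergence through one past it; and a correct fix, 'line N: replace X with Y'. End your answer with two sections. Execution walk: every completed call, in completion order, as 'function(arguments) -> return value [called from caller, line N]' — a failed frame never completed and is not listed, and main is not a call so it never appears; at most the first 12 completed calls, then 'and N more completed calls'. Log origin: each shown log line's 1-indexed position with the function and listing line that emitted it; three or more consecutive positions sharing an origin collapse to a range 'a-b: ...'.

Answer: the defect is in pick_anchor at line 4.
Key fact: Position 4 is the first bad log line: 'hit index None' should read 'hit index 1'.
Crash: derive_floor, line 11, TypeError.
Call chain: main -> derive_floor([12, 2, 6, 11, 5], 2) (called at line 24).
First divergence: at position 4 the run shows 'hit index None' where the working version logs 'hit index 1'.
Intended log window:
  2: derive_floor start: n=5 cutoff=2
  3: pick_anchor start: n=5 cutoff=2
  4: hit index 1
  5: stage result 6
Execution walk:
  pick_anchor([12, 2, 6, 11, 5], 2) -> None  [called from derive_floor, line 9]
Origin of each log line:
  1: emitted by main (line 23)
  2: emitted by derive_floor (line 8)
  3: emitted by pick_anchor (line 2)
  4: emitted by derive_floor (line 10)
A correct fix: line 4: replace `samples[bound] == bound` with `samples[bound] == quota`.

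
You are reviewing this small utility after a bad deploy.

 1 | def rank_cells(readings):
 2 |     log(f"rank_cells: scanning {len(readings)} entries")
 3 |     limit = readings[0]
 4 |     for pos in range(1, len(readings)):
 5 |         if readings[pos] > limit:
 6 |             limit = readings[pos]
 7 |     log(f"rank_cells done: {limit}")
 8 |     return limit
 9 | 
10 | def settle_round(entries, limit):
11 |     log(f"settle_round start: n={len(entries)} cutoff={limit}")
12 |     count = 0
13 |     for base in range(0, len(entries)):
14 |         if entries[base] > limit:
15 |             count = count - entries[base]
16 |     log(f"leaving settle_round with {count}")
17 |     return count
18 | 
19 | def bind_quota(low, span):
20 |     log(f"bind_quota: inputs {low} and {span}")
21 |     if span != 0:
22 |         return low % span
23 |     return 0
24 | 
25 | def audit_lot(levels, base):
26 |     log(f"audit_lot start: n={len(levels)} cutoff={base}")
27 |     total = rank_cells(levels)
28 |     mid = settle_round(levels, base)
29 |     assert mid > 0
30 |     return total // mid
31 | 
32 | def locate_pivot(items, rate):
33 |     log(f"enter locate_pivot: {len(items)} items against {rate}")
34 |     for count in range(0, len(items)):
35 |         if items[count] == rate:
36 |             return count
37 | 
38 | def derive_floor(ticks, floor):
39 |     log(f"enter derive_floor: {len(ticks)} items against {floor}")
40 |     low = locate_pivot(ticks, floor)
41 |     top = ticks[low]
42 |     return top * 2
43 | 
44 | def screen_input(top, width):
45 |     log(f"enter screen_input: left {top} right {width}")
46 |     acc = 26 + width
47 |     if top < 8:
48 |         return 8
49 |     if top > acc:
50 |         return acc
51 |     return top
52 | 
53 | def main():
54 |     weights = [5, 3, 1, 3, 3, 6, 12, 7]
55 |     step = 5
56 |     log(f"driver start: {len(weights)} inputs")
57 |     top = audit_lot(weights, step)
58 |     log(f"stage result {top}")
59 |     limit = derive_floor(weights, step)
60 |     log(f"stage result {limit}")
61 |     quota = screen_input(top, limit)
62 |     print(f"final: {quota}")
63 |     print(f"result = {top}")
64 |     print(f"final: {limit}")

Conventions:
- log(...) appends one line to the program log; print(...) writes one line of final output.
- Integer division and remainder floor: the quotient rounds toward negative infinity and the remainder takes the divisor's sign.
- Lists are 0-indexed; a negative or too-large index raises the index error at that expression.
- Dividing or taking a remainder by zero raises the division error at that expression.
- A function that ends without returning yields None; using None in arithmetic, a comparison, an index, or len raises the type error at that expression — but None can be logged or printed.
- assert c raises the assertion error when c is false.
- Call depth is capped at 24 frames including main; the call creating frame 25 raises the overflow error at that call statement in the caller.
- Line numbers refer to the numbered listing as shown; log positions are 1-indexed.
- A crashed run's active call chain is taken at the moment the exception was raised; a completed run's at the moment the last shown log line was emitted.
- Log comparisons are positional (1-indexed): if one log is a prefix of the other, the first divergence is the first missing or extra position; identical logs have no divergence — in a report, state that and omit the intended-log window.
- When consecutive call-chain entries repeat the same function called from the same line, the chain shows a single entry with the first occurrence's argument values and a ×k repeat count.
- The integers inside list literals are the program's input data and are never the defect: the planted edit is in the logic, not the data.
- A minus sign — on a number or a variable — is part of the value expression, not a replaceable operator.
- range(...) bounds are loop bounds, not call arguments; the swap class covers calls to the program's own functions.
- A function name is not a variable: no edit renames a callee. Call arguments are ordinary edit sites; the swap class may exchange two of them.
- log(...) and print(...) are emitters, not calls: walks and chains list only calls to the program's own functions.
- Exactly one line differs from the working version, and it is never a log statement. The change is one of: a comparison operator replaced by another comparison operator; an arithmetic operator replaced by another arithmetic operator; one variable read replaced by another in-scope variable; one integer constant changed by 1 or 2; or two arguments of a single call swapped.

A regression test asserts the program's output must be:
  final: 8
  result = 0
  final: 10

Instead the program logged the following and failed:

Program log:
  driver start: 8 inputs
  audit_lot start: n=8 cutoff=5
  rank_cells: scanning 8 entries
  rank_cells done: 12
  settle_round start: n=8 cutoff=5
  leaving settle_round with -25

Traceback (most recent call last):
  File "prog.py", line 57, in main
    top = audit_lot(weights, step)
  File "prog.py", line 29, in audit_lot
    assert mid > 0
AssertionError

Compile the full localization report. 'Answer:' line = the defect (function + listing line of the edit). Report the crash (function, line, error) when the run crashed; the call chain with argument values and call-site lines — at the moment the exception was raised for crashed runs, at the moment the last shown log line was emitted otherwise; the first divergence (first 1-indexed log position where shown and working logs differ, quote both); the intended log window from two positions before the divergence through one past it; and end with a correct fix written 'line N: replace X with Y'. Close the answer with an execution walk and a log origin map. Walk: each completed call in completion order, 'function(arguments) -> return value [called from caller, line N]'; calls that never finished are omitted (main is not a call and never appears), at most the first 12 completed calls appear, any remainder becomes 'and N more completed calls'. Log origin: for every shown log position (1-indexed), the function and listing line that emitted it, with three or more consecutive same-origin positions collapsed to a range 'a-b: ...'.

Answer: the defect is in settle_round at line 15.
Core observation: The log first diverges at position 6: the faulty run prints 'leaving settle_round with -25' where the working version prints 'leaving settle_round with 25'.
Crash: audit_lot, line 29, AssertionError.
Call chain: main -> audit_lot([5, 3, 1, 3, 3, 6, 12, 7], 5) (called at line 57).
First divergence: position 6; shown 'leaving settle_round with -25' vs intended 'leaving settle_round with 25'.
Intended log window:
  4: rank_cells done: 12
  5: settle_round start: n=8 cutoff=5
  6: leaving settle_round with 25
  7: stage result 0
Execution walk:
  rank_cells([5, 3, 1, 3, 3, 6, 12, 7]) -> 12  [called from audit_lot, line 27]
  settle_round([5, 3, 1, 3, 3, 6, 12, 7], 5) -> -25  [called from audit_lot, line 28]
Log origin:
  1 — main, line 56
  2 — audit_lot, line 26
  3 — rank_cells, line 2
  4 — rank_cells, line 7
  5 — settle_round, line 11
  6 — settle_round, line 16
A correct fix: line 15: replace `-` with `+`.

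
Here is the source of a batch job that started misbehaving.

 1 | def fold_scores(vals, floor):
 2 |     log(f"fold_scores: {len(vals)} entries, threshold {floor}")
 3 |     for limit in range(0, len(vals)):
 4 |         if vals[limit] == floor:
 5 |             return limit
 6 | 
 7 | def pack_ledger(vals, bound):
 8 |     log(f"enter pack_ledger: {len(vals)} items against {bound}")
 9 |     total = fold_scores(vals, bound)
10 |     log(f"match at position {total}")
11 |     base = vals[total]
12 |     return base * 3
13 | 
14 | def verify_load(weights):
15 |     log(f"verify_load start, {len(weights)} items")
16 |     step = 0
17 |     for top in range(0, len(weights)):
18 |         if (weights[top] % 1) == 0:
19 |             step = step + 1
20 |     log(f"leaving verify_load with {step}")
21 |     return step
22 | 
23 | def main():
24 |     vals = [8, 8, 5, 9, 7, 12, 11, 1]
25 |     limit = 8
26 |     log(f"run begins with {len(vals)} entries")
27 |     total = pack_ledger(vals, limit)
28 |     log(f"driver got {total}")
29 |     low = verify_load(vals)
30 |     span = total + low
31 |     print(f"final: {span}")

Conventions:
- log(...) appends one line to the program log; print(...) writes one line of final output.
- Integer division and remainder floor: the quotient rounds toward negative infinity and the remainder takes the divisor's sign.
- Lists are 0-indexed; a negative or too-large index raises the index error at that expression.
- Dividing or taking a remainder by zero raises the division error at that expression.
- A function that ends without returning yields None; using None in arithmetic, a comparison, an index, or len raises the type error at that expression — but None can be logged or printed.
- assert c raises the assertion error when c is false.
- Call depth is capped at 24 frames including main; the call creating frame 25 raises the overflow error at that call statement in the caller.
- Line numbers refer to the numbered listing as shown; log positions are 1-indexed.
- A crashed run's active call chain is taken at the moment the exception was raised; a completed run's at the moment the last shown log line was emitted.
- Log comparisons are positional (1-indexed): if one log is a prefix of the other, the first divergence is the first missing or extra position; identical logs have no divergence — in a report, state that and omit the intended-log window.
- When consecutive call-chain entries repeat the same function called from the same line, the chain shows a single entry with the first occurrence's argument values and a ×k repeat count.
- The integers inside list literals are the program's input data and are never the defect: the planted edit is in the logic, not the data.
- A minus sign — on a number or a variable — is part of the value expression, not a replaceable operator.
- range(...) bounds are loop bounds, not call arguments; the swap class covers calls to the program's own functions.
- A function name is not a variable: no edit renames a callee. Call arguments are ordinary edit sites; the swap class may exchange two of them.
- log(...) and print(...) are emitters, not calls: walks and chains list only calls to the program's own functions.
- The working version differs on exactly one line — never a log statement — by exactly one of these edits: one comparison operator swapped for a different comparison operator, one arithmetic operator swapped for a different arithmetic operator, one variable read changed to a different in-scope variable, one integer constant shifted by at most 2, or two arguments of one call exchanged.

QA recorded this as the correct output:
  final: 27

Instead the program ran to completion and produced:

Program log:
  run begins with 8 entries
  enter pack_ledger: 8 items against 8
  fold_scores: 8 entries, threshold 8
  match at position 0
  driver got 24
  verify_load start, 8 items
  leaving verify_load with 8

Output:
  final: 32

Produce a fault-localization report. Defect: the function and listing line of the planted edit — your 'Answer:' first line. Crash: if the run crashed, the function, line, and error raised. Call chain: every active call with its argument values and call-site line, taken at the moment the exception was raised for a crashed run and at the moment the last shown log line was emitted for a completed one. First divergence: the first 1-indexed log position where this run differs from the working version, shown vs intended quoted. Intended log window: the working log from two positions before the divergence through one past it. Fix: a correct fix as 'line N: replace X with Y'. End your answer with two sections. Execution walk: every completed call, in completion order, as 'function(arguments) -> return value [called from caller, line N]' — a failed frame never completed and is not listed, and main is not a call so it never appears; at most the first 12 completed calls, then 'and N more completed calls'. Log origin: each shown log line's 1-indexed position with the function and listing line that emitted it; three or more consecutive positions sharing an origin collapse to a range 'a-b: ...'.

Answer: the defect is in verify_load at line 18.
Key fact: At log position 7 the runs split — shown 'leaving verify_load with 8', but the working version logs 'leaving verify_load with 3'.
Call chain: main -> verify_load([8, 8, 5, 9, 7, 12, 11, 1]) (called at line 29).
First divergence: position 7 — the shown line 'leaving verify_load with 8' should read 'leaving verify_load with 3'.
Intended log window:
  5: driver got 24
  6: verify_load start, 8 items
  7: leaving verify_load with 3
Execution walk:
  fold_scores([8, 8, 5, 9, 7, 12, 11, 1], 8) -> 0  [called from pack_ledger, line 9]
  pack_ledger([8, 8, 5, 9, 7, 12, 11, 1], 8) -> 24  [called from main, line 27]
  verify_load([8, 8, 5, 9, 7, 12, 11, 1]) -> 8  [called from main, line 29]
Log origin:
  1: from main, line 26
  2: from pack_ledger, line 8
  3: from fold_scores, line 2
  4: from pack_ledger, line 10
  5: from main, line 28
  6: from verify_load, line 15
  7: from verify_load, line 20
A correct fix: line 18: replace `1` with `2`.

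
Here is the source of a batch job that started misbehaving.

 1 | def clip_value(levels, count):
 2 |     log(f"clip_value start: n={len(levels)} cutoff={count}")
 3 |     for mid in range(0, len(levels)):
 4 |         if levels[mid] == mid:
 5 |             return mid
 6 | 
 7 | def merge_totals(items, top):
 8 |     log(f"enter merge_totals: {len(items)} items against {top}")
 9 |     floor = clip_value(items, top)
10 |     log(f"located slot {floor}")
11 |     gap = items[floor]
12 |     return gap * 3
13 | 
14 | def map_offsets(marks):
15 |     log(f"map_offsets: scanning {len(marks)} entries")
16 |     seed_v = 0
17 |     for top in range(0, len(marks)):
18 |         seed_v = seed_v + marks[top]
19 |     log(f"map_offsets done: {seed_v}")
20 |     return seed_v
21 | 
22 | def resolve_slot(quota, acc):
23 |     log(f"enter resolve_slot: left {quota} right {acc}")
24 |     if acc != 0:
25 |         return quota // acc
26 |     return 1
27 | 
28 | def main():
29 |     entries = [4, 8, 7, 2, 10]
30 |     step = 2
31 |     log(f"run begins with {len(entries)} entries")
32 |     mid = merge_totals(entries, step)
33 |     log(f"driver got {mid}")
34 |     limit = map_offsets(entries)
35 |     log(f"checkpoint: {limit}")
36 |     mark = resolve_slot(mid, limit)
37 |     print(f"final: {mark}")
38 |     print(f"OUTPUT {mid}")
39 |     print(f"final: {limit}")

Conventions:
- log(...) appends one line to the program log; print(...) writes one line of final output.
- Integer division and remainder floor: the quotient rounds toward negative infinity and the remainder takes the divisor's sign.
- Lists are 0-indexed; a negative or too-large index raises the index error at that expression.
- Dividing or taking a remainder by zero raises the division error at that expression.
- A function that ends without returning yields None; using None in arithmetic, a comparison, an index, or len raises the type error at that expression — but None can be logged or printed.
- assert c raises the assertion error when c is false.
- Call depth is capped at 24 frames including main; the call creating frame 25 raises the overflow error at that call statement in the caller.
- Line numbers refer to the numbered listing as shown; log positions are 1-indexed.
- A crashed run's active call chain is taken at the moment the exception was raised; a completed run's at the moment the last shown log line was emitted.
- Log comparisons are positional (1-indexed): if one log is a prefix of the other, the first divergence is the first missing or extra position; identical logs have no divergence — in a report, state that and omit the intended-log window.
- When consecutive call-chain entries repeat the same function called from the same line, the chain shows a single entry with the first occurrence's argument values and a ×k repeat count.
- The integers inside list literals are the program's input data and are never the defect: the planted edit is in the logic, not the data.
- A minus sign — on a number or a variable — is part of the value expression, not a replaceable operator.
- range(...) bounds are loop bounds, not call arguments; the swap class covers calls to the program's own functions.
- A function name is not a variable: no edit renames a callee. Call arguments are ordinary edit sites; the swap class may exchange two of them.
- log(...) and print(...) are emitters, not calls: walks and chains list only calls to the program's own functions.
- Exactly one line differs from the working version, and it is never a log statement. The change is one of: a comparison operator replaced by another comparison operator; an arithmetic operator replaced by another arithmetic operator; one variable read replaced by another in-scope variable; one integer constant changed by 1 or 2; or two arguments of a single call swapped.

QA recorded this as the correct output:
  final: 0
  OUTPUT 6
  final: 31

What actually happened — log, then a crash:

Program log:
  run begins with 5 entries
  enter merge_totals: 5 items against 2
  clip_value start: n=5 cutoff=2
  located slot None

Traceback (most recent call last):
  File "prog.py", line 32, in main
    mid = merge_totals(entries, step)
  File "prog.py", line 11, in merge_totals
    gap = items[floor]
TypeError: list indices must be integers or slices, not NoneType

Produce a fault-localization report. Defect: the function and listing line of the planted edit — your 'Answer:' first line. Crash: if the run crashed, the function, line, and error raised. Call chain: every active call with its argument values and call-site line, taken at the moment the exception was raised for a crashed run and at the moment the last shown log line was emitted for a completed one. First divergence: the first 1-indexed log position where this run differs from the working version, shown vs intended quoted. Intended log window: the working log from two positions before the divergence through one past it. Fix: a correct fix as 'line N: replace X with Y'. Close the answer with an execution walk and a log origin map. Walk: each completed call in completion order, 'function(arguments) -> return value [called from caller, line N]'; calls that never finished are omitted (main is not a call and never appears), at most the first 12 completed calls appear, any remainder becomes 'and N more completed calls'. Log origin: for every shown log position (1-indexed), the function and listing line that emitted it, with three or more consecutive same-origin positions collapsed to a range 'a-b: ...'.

Answer: the defect is in clip_value at line 4.
Key fact: The log first diverges at position 4: the faulty run prints 'located slot None' where the working version prints 'located slot 3'.
Crash: merge_totals, line 11, TypeError.
Call chain: main -> merge_totals([4, 8, 7, 2, 10], 2) (called at line 32).
First divergence: position 4; shown 'located slot None' vs intended 'located slot 3'.
Intended log window:
  2: enter merge_totals: 5 items against 2
  3: clip_value start: n=5 cutoff=2
  4: located slot 3
  5: driver got 6
Execution walk:
  clip_value([4, 8, 7, 2, 10], 2) -> None  [called from merge_totals, line 9]
Log origin:
  1: emitted by main (line 31)
  2: emitted by merge_totals (line 8)
  3: emitted by clip_value (line 2)
  4: emitted by merge_totals (line 10)
A correct fix: line 4: replace `levels[mid] == mid` with `levels[mid] == count`.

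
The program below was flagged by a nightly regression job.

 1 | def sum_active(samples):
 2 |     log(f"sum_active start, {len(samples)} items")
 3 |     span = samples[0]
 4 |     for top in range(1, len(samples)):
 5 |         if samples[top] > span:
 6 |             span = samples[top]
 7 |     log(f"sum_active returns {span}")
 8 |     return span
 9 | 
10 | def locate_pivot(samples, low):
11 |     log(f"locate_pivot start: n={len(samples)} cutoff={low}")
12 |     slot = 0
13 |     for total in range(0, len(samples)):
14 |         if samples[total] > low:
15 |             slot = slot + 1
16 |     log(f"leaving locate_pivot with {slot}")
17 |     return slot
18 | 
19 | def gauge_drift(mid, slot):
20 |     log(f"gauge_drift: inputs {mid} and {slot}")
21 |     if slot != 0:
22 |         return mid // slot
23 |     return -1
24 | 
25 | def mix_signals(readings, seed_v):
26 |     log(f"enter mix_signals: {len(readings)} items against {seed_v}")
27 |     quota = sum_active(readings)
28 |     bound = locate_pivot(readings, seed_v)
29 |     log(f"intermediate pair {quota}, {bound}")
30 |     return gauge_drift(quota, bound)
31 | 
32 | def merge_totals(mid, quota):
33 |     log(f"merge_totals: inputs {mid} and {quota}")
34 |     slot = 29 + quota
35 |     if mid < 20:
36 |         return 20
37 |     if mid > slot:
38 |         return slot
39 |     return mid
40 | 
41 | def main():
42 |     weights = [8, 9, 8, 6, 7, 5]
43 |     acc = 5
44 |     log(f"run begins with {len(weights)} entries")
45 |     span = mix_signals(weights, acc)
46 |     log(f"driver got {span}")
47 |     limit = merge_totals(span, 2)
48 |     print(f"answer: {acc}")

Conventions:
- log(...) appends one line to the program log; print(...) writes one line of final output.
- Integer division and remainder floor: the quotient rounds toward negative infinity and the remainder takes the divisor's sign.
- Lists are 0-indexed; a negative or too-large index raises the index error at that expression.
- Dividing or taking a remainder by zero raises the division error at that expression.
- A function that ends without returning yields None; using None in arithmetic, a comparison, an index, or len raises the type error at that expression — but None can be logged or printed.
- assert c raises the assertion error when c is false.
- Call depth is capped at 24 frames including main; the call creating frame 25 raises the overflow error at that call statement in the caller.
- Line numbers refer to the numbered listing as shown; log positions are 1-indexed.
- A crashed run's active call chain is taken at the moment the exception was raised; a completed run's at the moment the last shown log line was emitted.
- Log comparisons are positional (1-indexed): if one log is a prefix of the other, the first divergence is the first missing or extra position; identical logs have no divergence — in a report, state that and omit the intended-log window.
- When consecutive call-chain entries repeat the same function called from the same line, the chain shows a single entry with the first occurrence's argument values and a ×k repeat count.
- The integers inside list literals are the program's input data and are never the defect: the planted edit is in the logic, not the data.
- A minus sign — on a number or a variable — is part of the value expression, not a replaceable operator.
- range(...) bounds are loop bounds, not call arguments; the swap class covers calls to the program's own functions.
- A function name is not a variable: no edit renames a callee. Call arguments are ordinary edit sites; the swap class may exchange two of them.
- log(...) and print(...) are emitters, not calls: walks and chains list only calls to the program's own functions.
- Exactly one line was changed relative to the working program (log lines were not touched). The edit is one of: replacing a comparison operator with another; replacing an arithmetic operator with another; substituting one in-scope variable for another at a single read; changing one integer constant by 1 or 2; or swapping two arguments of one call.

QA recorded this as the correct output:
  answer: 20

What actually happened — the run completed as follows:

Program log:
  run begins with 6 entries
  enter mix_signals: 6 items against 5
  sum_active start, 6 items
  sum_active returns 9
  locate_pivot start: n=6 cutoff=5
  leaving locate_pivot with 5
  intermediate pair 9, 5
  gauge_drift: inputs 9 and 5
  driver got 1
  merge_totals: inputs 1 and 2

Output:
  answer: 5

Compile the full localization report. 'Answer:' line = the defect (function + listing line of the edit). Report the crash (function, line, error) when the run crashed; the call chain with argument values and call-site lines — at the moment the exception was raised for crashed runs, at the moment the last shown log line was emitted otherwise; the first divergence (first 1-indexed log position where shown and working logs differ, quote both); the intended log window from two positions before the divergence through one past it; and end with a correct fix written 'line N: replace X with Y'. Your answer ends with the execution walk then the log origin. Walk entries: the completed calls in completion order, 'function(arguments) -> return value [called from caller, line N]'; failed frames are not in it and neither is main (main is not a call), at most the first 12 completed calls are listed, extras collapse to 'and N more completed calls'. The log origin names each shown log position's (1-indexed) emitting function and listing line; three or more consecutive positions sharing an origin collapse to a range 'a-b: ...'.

Answer: the defect is in main at line 48.
Core observation: The two runs log identically and part ways only at the printed values.
Call chain: main -> merge_totals(1, 2) (called at line 47).
First divergence: there is none — every log position agrees.
Execution walk:
  sum_active([8, 9, 8, 6, 7, 5]) -> 9  [called from mix_signals, line 27]
  locate_pivot([8, 9, 8, 6, 7, 5], 5) -> 5  [called from mix_signals, line 28]
  gauge_drift(9, 5) -> 1  [called from mix_signals, line 30]
  mix_signals([8, 9, 8, 6, 7, 5], 5) -> 1  [called from main, line 45]
  merge_totals(1, 2) -> 20  [called from main, line 47]
Log line origins:
  1: from main, line 44
  2: from mix_signals, line 26
  3: from sum_active, line 2
  4: from sum_active, line 7
  5: from locate_pivot, line 11
  6: from locate_pivot, line 16
  7: from mix_signals, line 29
  8: from gauge_drift, line 20
  9: from main, line 46
  10: from merge_totals, line 33
A correct fix: line 48: replace `acc` with `limit`.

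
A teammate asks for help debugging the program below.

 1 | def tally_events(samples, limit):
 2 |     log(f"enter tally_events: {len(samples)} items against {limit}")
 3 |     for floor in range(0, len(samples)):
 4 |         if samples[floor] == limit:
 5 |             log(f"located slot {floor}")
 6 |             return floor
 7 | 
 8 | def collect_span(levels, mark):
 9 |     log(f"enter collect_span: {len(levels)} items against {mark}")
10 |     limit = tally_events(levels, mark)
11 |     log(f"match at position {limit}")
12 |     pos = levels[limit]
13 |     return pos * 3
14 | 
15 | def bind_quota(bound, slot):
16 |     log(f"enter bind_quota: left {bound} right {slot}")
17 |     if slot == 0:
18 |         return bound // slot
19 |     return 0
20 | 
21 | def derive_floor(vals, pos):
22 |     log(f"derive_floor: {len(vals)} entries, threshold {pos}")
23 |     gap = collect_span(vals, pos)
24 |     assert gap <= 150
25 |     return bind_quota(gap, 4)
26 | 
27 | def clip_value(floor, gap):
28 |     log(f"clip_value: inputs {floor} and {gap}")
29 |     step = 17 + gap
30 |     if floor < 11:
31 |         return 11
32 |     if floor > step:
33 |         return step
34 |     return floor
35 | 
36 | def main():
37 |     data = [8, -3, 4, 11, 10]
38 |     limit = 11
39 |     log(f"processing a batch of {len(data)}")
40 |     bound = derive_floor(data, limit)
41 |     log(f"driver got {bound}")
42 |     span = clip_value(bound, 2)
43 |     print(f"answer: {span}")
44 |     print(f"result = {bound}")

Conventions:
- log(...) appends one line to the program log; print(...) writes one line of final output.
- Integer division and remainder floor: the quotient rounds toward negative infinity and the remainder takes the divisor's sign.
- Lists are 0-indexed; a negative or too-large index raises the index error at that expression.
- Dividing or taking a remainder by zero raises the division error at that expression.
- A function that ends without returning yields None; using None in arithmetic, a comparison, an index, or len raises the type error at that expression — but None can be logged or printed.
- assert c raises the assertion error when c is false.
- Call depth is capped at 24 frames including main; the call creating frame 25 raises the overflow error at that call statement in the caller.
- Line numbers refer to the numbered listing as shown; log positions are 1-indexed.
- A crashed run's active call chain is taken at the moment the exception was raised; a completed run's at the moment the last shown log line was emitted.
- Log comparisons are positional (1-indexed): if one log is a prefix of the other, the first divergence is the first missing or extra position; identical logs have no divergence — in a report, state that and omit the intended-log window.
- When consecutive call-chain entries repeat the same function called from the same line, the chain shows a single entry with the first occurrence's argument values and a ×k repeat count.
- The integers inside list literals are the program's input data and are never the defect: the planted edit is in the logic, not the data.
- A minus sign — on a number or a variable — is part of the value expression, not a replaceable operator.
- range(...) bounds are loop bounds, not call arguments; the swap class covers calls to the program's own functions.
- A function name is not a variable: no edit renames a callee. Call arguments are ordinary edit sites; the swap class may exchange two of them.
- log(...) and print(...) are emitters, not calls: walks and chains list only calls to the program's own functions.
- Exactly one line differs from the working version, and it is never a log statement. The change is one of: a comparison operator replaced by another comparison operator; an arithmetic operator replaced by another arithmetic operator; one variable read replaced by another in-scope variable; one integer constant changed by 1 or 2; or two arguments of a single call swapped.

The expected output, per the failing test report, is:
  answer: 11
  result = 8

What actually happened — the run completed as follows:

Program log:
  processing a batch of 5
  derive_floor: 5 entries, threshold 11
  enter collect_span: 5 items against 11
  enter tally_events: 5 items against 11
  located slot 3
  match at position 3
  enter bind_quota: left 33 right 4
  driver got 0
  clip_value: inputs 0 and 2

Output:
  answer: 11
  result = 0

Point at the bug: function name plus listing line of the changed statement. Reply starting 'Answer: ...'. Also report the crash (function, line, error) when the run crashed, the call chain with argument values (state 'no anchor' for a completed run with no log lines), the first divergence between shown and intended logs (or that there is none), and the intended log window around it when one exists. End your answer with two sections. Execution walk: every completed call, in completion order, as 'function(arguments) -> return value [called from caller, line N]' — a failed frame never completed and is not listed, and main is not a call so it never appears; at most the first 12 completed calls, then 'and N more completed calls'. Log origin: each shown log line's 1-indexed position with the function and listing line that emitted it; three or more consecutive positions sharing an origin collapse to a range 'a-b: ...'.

Answer: the defect is in bind_quota at line 17.
Key fact: Log line 8 is where behavior first shows: 'driver got 0' appears instead of 'driver got 8'.
Call chain: main -> clip_value(0, 2) (called at line 42).
First divergence: position 8 — the shown line 'driver got 0' should read 'driver got 8'.
Intended log window:
  6: match at position 3
  7: enter bind_quota: left 33 right 4
  8: driver got 8
  9: clip_value: inputs 8 and 2
Execution walk:
  tally_events([8, -3, 4, 11, 10], 11) -> 3  [called from collect_span, line 10]
  collect_span([8, -3, 4, 11, 10], 11) -> 33  [called from derive_floor, line 23]
  bind_quota(33, 4) -> 0  [called from derive_floor, line 25]
  derive_floor([8, -3, 4, 11, 10], 11) -> 0  [called from main, line 40]
  clip_value(0, 2) -> 11  [called from main, line 42]
Log line origins:
  1: logged in main at line 39
  2: logged in derive_floor at line 22
  3: logged in collect_span at line 9
  4: logged in tally_events at line 2
  5: logged in tally_events at line 5
  6: logged in collect_span at line 11
  7: logged in bind_quota at line 16
  8: logged in main at line 41
  9: logged in clip_value at line 28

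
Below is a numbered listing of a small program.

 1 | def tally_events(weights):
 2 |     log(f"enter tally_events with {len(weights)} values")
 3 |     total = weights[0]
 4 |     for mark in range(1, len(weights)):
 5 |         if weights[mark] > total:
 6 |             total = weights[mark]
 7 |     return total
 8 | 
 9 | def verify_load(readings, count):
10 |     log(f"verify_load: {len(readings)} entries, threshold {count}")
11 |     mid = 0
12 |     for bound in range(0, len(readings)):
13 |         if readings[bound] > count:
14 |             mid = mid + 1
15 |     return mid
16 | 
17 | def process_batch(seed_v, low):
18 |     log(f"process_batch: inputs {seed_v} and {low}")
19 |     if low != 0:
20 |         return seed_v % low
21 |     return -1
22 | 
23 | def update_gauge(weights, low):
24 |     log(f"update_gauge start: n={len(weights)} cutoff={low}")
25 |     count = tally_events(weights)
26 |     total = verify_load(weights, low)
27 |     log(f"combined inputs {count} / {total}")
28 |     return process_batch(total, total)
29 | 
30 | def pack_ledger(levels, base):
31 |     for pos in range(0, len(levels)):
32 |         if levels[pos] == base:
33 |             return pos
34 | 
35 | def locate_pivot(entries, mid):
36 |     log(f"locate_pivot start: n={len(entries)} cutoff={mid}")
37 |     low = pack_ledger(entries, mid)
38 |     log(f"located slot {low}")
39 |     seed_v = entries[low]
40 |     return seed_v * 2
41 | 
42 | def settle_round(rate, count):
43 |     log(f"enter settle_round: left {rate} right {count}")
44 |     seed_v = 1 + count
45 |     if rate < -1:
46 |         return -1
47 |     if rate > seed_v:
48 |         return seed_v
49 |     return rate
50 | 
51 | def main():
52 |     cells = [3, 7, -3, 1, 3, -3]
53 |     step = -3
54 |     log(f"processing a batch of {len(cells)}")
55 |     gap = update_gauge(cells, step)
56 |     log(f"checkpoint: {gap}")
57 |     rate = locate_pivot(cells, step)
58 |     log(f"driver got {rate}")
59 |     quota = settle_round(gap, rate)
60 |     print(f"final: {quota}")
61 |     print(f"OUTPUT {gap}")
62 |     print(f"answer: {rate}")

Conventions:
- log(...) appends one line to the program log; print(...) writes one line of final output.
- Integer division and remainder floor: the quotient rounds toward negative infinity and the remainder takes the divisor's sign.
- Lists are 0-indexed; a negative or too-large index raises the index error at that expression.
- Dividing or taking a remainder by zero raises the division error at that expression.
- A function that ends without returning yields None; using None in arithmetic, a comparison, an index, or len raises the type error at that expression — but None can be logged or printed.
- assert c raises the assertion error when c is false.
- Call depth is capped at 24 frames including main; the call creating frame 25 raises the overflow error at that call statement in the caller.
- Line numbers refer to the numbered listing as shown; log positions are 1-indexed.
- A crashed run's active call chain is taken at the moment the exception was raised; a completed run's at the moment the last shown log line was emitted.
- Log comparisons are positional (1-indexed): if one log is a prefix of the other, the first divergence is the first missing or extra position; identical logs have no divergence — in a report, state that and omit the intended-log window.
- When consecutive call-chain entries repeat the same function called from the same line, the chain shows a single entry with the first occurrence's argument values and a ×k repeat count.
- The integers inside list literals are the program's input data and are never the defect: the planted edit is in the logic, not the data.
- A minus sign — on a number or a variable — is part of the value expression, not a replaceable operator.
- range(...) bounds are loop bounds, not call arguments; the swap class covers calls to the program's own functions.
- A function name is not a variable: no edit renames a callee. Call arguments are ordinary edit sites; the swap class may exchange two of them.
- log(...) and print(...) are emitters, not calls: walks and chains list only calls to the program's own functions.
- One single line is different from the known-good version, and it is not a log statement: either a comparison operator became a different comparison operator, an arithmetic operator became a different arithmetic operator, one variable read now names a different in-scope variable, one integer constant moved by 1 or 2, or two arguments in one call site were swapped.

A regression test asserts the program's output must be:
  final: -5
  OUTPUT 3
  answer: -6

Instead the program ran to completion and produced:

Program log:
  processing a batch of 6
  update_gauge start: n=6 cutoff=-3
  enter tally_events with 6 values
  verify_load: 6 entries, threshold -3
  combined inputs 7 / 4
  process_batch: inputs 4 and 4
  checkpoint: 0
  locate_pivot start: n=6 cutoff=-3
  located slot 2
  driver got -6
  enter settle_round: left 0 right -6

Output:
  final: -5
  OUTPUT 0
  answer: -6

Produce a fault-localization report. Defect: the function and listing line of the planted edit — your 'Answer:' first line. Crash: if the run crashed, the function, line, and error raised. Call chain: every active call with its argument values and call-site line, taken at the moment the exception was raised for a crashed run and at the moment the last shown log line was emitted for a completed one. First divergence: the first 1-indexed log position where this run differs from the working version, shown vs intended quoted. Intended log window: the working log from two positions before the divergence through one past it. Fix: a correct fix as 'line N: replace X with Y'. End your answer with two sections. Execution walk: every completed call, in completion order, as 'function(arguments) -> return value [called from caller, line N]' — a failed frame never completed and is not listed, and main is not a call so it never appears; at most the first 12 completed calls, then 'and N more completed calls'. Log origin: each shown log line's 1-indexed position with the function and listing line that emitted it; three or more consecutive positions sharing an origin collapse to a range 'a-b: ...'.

Answer: the defect is in update_gauge at line 28.
The tell: At log position 6 the runs split — shown 'process_batch: inputs 4 and 4', but the working version logs 'process_batch: inputs 7 and 4'.
Call chain: main -> settle_round(0, -6) (called at line 59).
First divergence: position 6; shown 'process_batch: inputs 4 and 4' vs intended 'process_batch: inputs 7 and 4'.
Intended log window:
  4: verify_load: 6 entries, threshold -3
  5: combined inputs 7 / 4
  6: process_batch: inputs 7 and 4
  7: checkpoint: 3
Execution walk:
  tally_events([3, 7, -3, 1, 3, -3]) -> 7  [called from update_gauge, line 25]
  verify_load([3, 7, -3, 1, 3, -3], -3) -> 4  [called from update_gauge, line 26]
  process_batch(4, 4) -> 0  [called from update_gauge, line 28]
  update_gauge([3, 7, -3, 1, 3, -3], -3) -> 0  [called from main, line 55]
  pack_ledger([3, 7, -3, 1, 3, -3], -3) -> 2  [called from locate_pivot, line 37]
  locate_pivot([3, 7, -3, 1, 3, -3], -3) -> -6  [called from main, line 57]
  settle_round(0, -6) -> -5  [called from main, line 59]
Log origin:
  1 — main, line 54
  2 — update_gauge, line 24
  3 — tally_events, line 2
  4 — verify_load, line 10
  5 — update_gauge, line 27
  6 — process_batch, line 18
  7 — main, line 56
  8 — locate_pivot, line 36
  9 — locate_pivot, line 38
  10 — main, line 58
  11 — settle_round, line 43
A correct fix: line 28: replace `process_batch(total, total)` with `process_batch(count, total)`.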